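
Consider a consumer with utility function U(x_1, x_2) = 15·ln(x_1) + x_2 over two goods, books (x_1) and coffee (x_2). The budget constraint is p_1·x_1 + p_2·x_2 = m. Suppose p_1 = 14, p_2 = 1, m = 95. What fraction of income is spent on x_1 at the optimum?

MU_x_1 = 15/x_1, MU_x_2 = 1. Tangency: 15/x_1 = p_1/p_2.
So x_1*(p_1,p_2) = 15·p_2/p_1, independent of income; and x_2* = (m − 15·p_2)/p_2.
At the given prices: x_1* = 15·1/14 = 1.0714, and x_2* = 80.
Expenditure on x_1: 14·1.0714 = 15; share = 0.1579.

share on x_1 = 0.1579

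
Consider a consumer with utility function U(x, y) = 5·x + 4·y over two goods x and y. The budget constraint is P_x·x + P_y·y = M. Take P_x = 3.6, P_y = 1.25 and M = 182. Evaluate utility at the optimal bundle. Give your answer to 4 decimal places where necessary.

Numerically: x* = 0, y* = 145.6.
Utility at the optimum: U(0, 145.6) = 582.4.

V = 582.4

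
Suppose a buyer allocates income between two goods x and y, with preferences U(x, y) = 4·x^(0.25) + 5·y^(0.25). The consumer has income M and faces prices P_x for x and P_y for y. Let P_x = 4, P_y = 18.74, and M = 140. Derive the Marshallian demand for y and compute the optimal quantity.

y* = 3.3311

Substitute y = (y/x)·x into the budget: x* = M/(P_x + P_y·(y/x)).
Numerically y/x = 0.171765, so x* = 140/(4 + 18.74·0.171765) = 19.3936 and y* = 0.171765·19.3936 = 3.3311.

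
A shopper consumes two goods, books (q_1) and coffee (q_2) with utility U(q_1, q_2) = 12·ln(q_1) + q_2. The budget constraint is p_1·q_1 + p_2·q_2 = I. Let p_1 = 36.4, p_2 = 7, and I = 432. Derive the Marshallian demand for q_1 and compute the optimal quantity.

Set MRS = p_1/p_2: (12/q_1)/1 = p_1/p_2.
So q_1*(p_1,p_2) = 12·p_2/p_1, independent of income; and q_2* = (I − 12·p_2)/p_2.
At the given prices: q_1* = 12·7/36.4 = 2.3077.

q_1* = 2.3077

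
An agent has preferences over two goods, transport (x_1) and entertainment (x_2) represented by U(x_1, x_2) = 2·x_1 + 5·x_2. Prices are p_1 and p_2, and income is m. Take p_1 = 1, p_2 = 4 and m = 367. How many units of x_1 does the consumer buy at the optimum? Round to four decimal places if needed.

Perfect substitutes: compare marginal utility per dollar. 2/p_1 vs 5/p_2 → 2 vs 1.25.
x_1 gives more utility per dollar, so spend all income on x_1: x_1* = m/p_1, x_2* = 0.
Numerically: x_1* = 367, x_2* = 0.

x_1* = 367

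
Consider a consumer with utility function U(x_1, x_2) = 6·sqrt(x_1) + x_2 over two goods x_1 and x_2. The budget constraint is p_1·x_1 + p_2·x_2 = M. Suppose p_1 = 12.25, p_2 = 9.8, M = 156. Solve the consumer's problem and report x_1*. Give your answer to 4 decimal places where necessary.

Utility is quasi-linear in x_2; the FOC for x_1 is 3/√x_1 = p_1/p_2.
Solve: √x_1 = 3·p_2/p_1, so x_1*(p_1,p_2) = (3·p_2/p_1)², and x_2* = (M − p_1·x_1*)/p_2.
Plugging in: x_1* = (3·9.8/12.25)² = 5.76.

x_1* = 5.76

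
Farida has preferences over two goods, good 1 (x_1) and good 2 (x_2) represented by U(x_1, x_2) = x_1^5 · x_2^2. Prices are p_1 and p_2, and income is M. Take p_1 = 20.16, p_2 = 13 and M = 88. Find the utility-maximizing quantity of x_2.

x_2* = 1.9341

MU_x_1/MU_x_2 = (5·x_2)/(2·x_1); tangency sets this equal to p_1/p_2.
Rearranging, p_2·x_2 = (2/5)·p_1·x_1. Substituting into the budget gives p_1·x_1·(1 + (2/5)) = M.
Demand: x_1*(p_1,p_2,M) = 5/7·M/p_1 and x_2* = 2/7·M/p_2.
At p_1=20.16, p_2=13, M=88: x_2* = 2/7·88/13 = 1.9341.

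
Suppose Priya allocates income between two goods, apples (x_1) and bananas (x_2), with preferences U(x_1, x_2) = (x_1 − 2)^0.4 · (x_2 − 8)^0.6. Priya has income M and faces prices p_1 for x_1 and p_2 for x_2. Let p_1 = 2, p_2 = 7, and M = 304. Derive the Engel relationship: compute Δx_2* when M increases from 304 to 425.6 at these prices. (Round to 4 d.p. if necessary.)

Δx_2* = 10.4229

Discretionary income = 304 − 2·2 − 8·7 = 244; x_2* = 8 + 0.6·244/7 = 28.9143.
At M' = 425.6: x_2* = 39.3371. Change: 39.3371 − 28.9143 = 10.4229.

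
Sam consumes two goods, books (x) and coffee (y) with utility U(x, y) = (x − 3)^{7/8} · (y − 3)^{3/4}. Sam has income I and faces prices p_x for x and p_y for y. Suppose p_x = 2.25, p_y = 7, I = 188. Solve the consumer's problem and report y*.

This is Cobb-Douglas in (x−3, y−3): tangency gives 0.875·p_y·(y−3) = 0.75·p_x·(x−3).
After buying the subsistence bundle (3, 3), a share 7/13 of the remaining income goes to x: x* = 3 + 7/13·(I − 3p_x − 3p_y)/p_x.
Discretionary income = 188 − 3·2.25 − 3·7 = 160.25; y* = 3 + 6/13·160.25/7 = 13.5659.

y* = 13.5659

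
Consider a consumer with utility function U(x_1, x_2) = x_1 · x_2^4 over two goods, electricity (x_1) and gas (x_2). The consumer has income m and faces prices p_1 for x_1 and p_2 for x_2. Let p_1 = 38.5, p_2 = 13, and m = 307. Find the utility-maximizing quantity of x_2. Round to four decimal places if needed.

x_2* = 18.8923

MU_x_1/MU_x_2 = (x_2)/(4·x_1); tangency sets this equal to p_1/p_2.
Rearranging, p_2·x_2 = 4·p_1·x_1. Substituting into the budget gives p_1·x_1·(1 + 4) = m.
Demand: x_1*(p_1,p_2,m) = 0.2·m/p_1 and x_2* = 0.8·m/p_2.
At p_1=38.5, p_2=13, m=307: x_2* = 0.8·307/13 = 18.8923.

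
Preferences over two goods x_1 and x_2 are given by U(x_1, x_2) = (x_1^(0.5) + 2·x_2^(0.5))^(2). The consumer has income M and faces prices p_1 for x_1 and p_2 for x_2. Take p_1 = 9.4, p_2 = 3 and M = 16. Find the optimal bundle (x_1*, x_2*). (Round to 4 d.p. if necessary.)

MU_x_1 ∝ x_1^(-0.5), MU_x_2 ∝ 2·x_2^(-0.5), so MRS = (1/2)·(x_2/x_1)^(0.5) = p_1/p_2.
Solve for the ratio: x_2/x_1 = [2·p_1/p_2]^(2).
Substitute x_2 = (x_2/x_1)·x_1 into the budget: x_1* = M/(p_1 + p_2·(x_2/x_1)).
Numerically x_2/x_1 = 39.271111, so x_1* = 16/(9.4 + 3·39.271111) = 0.1258 and x_2* = 39.271111·0.1258 = 4.9392.

x_1* = 0.1258, x_2* = 4.9392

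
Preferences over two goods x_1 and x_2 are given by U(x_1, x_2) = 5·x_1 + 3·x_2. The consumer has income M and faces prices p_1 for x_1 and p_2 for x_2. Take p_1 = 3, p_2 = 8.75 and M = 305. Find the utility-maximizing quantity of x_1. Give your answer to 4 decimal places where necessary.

x_1* = 101.6667

Linear utility — the consumer picks whichever good has higher MU/price: 5/3 = 1.6667 vs 3/8.75 = 0.3429.
x_1 gives more utility per dollar, so spend all income on x_1: x_1* = M/p_1, x_2* = 0.
Numerically: x_1* = 101.6667, x_2* = 0.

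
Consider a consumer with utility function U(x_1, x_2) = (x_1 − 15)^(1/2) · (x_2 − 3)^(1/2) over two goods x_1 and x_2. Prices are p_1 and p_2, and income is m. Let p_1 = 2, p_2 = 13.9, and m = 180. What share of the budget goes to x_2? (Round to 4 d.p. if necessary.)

This is Cobb-Douglas in (x_1−15, x_2−3): tangency gives 0.5·p_2·(x_2−3) = 0.5·p_1·(x_1−15).
After buying the subsistence bundle (15, 3), a share 0.5 of the remaining income goes to x_1: x_1* = 15 + 0.5·(m − 15p_1 − 3p_2)/p_1.
Discretionary income = 180 − 15·2 − 3·13.9 = 108.3; x_1* = 15 + 0.5·108.3/2 = 42.075; x_2* = 3 + 0.5·108.3/13.9 = 6.8957.
Expenditure on x_2: 13.9·6.8957 = 95.85; share = 0.5325.

share on x_2 = 0.5325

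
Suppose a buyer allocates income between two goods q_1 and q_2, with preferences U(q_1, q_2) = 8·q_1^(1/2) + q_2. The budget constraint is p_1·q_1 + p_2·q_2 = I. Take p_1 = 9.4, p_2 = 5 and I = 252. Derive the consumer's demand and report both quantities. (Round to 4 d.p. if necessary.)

Set MRS = p_1/p_2: 4·q_1^(−1/2) = p_1/p_2.
Solve: √q_1 = 4·p_2/p_1, so q_1*(p_1,p_2) = (4·p_2/p_1)², and q_2* = (I − p_1·q_1*)/p_2.
Plugging in: q_1* = (4·5/9.4)² = 4.5269, q_2* = 41.8894.

q_1* = 4.5269, q_2* = 41.8894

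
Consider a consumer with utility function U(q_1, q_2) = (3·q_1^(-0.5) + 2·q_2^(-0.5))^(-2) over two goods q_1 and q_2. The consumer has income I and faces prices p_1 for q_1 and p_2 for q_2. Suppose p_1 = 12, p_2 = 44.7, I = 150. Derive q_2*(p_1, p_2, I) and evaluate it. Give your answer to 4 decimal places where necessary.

From the CES first-order condition, (3/2)·(q_2/q_1)^(1.5) = p_1/p_2.
Solve for the ratio: q_2/q_1 = [(2/3)·p_1/p_2]^(2/3).
With the ratio pinned down, the budget gives q_1* = I/(p_1 + p_2·(q_2/q_1)) and q_2* = (q_2/q_1)·q_1*.
Numerically q_2/q_1 = 0.317581, so q_1* = 150/(12 + 44.7·0.317581) = 5.7261 and q_2* = 0.317581·5.7261 = 1.8185.

q_2* = 1.8185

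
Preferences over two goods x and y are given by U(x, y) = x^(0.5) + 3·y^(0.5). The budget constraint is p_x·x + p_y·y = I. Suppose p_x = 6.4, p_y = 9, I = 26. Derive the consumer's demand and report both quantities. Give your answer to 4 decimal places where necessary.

From the CES first-order condition, (1/3)·(y/x)^(0.5) = p_x/p_y.
Solve for the ratio: y/x = [3·p_x/p_y]^(2).
Substitute y = (y/x)·x into the budget: x* = I/(p_x + p_y·(y/x)).
Numerically y/x = 4.551111, so x* = 26/(6.4 + 9·4.551111) = 0.549 and y* = 4.551111·0.549 = 2.4985.

x* = 0.549, y* = 2.4985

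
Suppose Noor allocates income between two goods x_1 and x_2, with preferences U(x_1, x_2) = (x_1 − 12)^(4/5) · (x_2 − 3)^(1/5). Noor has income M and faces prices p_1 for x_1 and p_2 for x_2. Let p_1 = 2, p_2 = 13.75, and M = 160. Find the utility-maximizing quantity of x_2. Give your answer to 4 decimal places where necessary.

x_2* = 4.3782

MRS = 4·(x_2−3)/(x_1−12). Tangency with p_1/p_2 gives x_2−3 = (1/4)·(p_1/p_2)·(x_1−12).
After buying the subsistence bundle (12, 3), a share 0.8 of the remaining income goes to x_1: x_1* = 12 + 0.8·(M − 12p_1 − 3p_2)/p_1.
Discretionary income = 160 − 12·2 − 3·13.75 = 94.75; x_2* = 3 + 0.2·94.75/13.75 = 4.3782.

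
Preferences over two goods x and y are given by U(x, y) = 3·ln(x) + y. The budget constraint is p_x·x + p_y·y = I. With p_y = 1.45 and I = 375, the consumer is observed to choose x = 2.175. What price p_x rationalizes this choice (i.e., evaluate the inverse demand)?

MU_x = 3/x, MU_y = 1. Tangency: 3/x = p_x/p_y.
So x*(p_x,p_y) = 3·p_y/p_x, independent of income; and y* = (I − 3·p_y)/p_y.
Set x* = 2.175 in the demand function and solve for p_x: p_x = 2.

p_x = 2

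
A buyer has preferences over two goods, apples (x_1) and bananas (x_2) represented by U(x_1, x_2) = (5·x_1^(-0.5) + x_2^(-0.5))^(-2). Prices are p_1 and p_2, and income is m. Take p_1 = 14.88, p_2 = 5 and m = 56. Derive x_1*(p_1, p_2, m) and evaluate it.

MRS = MU_x_1/MU_x_2 = 5·(x_2/x_1)^(1.5). Set equal to p_1/p_2.
Hence x_2/x_1 = ((1/5)·p_1/p_2)^(1/(1.5)), i.e. raised to the 2/3 power.
With the ratio pinned down, the budget gives x_1* = m/(p_1 + p_2·(x_2/x_1)) and x_2* = (x_2/x_1)·x_1*.
Numerically x_2/x_1 = 0.70758, so x_1* = 56/(14.88 + 5·0.70758) = 3.0405.

x_1* = 3.0405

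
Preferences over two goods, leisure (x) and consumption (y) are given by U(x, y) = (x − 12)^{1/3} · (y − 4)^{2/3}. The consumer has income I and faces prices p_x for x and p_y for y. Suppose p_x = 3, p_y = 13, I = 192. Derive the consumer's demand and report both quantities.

MRS = (1/2)·(y−4)/(x−12). Tangency with p_x/p_y gives y−4 = 2·(p_x/p_y)·(x−12).
After buying the subsistence bundle (12, 4), a share 1/3 of the remaining income goes to x: x* = 12 + 1/3·(I − 12p_x − 4p_y)/p_x.
Discretionary income = 192 − 12·3 − 4·13 = 104; x* = 12 + 1/3·104/3 = 23.5556; y* = 4 + 2/3·104/13 = 9.3333.

x* = 23.5556, y* = 9.3333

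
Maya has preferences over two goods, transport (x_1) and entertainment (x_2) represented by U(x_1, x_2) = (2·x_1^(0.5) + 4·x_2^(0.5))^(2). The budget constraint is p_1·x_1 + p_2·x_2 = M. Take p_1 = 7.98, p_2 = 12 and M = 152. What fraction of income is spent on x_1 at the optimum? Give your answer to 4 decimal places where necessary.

MU_x_1 ∝ 2·x_1^(-0.5), MU_x_2 ∝ 4·x_2^(-0.5), so MRS = (1/2)·(x_2/x_1)^(0.5) = p_1/p_2.
Solve for the ratio: x_2/x_1 = [2·p_1/p_2]^(2).
With the ratio pinned down, the budget gives x_1* = M/(p_1 + p_2·(x_2/x_1)) and x_2* = (x_2/x_1)·x_1*.
Numerically x_2/x_1 = 1.7689, so x_1* = 152/(7.98 + 12·1.7689) = 5.2043 and x_2* = 1.7689·5.2043 = 9.2058.
Expenditure on x_1: 7.98·5.2043 = 41.5301; share = 0.2732.

share on x_1 = 0.2732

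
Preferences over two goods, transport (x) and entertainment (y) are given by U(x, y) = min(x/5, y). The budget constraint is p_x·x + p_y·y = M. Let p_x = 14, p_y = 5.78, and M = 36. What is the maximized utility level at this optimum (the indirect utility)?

V = 0.4751

Here 5·14 + 5.78 = 75.78, giving x* = 2.3753 and y* = 0.4751.
Utility at the optimum: U(2.3753, 0.4751) = 0.4751.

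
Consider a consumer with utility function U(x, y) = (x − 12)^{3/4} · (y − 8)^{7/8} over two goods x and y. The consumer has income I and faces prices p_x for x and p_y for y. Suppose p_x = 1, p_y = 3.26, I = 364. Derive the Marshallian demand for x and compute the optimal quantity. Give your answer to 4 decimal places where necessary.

This is Cobb-Douglas in (x−12, y−8): tangency gives 0.75·p_y·(y−8) = 0.875·p_x·(x−12).
After buying the subsistence bundle (12, 8), a share 6/13 of the remaining income goes to x: x* = 12 + 6/13·(I − 12p_x − 8p_y)/p_x.
Discretionary income = 364 − 12·1 − 8·3.26 = 325.92; x* = 12 + 6/13·325.92/1 = 162.4246.

x* = 162.4246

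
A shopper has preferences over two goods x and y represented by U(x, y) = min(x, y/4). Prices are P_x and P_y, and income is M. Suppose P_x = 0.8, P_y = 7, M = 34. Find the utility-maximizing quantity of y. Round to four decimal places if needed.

With perfect complements, no substitution: consume in ratio x:y = 1:4.
Budget: P_x·x + P_y·4·x = M, so (P_x + 4·P_y)·x = M.
Demand: x*(P_x,P_y,M) = M/(P_x + 4·P_y), y* = 4·M/(P_x + 4·P_y).
Here 0.8 + 4·7 = 28.8, giving y* = 4.7222.

y* = 4.7222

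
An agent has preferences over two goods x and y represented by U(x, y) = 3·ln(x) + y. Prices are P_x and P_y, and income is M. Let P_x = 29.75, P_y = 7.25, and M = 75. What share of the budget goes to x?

share on x = 0.29

MU_x = 3/x, MU_y = 1. Tangency: 3/x = P_x/P_y.
So x*(P_x,P_y) = 3·P_y/P_x, independent of income; and y* = (M − 3·P_y)/P_y.
At the given prices: x* = 3·7.25/29.75 = 0.7311, and y* = 7.3448.
Expenditure on x: 29.75·0.7311 = 21.75; share = 0.29.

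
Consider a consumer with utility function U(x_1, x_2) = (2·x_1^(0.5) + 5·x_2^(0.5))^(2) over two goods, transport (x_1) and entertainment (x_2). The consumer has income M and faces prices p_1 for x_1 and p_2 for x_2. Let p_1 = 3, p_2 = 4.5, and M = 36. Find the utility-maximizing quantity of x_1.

With the ratio pinned down, the budget gives x_1* = M/(p_1 + p_2·(x_2/x_1)) and x_2* = (x_2/x_1)·x_1*.
Numerically x_2/x_1 = 2.777778, so x_1* = 36/(3 + 4.5·2.777778) = 2.3226.

x_1* = 2.3226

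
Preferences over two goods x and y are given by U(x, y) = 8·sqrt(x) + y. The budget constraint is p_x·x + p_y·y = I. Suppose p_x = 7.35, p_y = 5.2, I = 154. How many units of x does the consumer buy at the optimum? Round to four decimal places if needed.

x* = 8.0085

Utility is quasi-linear in y; the FOC for x is 4/√x = p_x/p_y.
Solve: √x = 4·p_y/p_x, so x*(p_x,p_y) = (4·p_y/p_x)², and y* = (I − p_x·x*)/p_y.
Plugging in: x* = (4·5.2/7.35)² = 8.0085.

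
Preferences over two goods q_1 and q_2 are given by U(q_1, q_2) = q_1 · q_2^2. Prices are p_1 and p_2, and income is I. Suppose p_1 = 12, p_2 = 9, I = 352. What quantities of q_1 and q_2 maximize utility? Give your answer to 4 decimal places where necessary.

q_1* = 9.7778, q_2* = 26.0741

The MRS is (1/2)·q_2/q_1. Set MRS = p_1/p_2.
So p_2·q_2 = 2·p_1·q_1; combined with the budget, a share 1/3 of income goes to q_1.
Demand: q_1*(p_1,p_2,I) = 1/3·I/p_1 and q_2* = 2/3·I/p_2.
At p_1=12, p_2=9, I=352: q_1* = 1/3·352/12 = 9.7778, q_2* = 26.0741.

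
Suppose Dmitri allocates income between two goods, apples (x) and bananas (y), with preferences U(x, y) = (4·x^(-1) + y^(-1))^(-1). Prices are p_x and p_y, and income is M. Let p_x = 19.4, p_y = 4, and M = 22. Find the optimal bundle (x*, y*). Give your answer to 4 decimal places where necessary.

MU_x ∝ 4·x^(-2), MU_y ∝ y^(-2), so MRS = 4·(y/x)^(2) = p_x/p_y.
Solve for the ratio: y/x = [(1/4)·p_x/p_y]^(0.5).
With the ratio pinned down, the budget gives x* = M/(p_x + p_y·(y/x)) and y* = (y/x)·x*.
Numerically y/x = 1.101136, so x* = 22/(19.4 + 4·1.101136) = 0.9242 and y* = 1.101136·0.9242 = 1.0177.

x* = 0.9242, y* = 1.0177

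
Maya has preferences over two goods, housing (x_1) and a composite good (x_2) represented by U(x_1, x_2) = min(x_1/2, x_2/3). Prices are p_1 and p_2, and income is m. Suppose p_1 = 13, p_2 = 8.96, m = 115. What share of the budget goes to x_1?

Leontief preferences: the optimum is at the kink where x_1/2 = x_2/3, i.e. x_2 = (3/2)·x_1.
Budget: p_1·x_1 + p_2·(3/2)·x_1 = m, so (2·p_1 + 3·p_2)·x_1 = 2·m.
Demand: x_1*(p_1,p_2,m) = 2·m/(2·p_1 + 3·p_2), x_2* = 3·m/(2·p_1 + 3·p_2).
Here 2·13 + 3·8.96 = 52.88, giving x_1* = 4.3495 and x_2* = 6.5242.
Expenditure on x_1: 13·4.3495 = 56.5431; share = 0.4917.

share on x_1 = 0.4917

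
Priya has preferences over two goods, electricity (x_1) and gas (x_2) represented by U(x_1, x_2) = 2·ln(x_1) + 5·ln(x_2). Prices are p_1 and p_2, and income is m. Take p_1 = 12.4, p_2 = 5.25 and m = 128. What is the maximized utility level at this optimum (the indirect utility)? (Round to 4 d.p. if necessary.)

The MRS is (2/5)·x_2/x_1. Set MRS = p_1/p_2.
Rearranging, p_2·x_2 = (5/2)·p_1·x_1. Substituting into the budget gives p_1·x_1·(1 + (5/2)) = m.
Demand: x_1*(p_1,p_2,m) = 2/7·m/p_1 and x_2* = 5/7·m/p_2.
At p_1=12.4, p_2=5.25, m=128: x_1* = 2/7·128/12.4 = 2.9493, x_2* = 17.415.
Utility at the optimum: U(2.9493, 17.415) = 16.4498.

V = 16.4498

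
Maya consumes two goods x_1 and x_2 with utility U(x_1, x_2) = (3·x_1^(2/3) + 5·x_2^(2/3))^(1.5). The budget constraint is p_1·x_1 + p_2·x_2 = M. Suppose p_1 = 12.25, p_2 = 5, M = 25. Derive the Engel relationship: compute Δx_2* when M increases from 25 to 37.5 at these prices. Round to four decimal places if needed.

MRS = MU_x_1/MU_x_2 = (3/5)·(x_2/x_1)^(1/3). Set equal to p_1/p_2.
Hence x_2/x_1 = ((5/3)·p_1/p_2)^(1/(1/3)), i.e. raised to the 3 power.
Substitute x_2 = (x_2/x_1)·x_1 into the budget: x_1* = M/(p_1 + p_2·(x_2/x_1)).
Numerically x_2/x_1 = 68.083912, so x_1* = 25/(12.25 + 5·68.083912) = 0.0709 and x_2* = 68.083912·0.0709 = 4.8263.
At M' = 37.5: x_2* = 7.2395. Change: 7.2395 − 4.8263 = 2.4132.

Δx_2* = 2.4132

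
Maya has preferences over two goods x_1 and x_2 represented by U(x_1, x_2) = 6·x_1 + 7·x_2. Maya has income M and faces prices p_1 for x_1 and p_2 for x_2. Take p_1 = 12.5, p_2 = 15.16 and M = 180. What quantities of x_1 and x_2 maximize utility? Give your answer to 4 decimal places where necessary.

x_1* = 14.4, x_2* = 0

Perfect substitutes: compare marginal utility per dollar. 6/p_1 vs 7/p_2 → 0.48 vs 0.4617.
x_1 gives more utility per dollar, so spend all income on x_1: x_1* = M/p_1, x_2* = 0.
Numerically: x_1* = 14.4, x_2* = 0.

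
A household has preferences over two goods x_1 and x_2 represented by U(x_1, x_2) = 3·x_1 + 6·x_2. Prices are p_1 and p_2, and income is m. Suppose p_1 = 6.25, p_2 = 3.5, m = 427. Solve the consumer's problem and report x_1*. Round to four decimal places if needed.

Linear utility — the consumer picks whichever good has higher MU/price: 3/6.25 = 0.48 vs 6/3.5 = 1.7143.
x_2 gives more utility per dollar, so spend all income on x_2: x_2* = m/p_2, x_1* = 0.
Numerically: x_1* = 0, x_2* = 122.

x_1* = 0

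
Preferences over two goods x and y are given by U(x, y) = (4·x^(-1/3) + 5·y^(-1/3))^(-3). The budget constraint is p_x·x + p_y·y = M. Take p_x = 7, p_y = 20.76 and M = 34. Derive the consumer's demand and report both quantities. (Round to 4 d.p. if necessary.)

From the CES first-order condition, (4/5)·(y/x)^(4/3) = p_x/p_y.
Hence y/x = ((5/4)·p_x/p_y)^(1/(4/3)), i.e. raised to the 0.75 power.
Substitute y = (y/x)·x into the budget: x* = M/(p_x + p_y·(y/x)).
Numerically y/x = 0.523101, so x* = 34/(7 + 20.76·0.523101) = 1.9037 and y* = 0.523101·1.9037 = 0.9958.

x* = 1.9037, y* = 0.9958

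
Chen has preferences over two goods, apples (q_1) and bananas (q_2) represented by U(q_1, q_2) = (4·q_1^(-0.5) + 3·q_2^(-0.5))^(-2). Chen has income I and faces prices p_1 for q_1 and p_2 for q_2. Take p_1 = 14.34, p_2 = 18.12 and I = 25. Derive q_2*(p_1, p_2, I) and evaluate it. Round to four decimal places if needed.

q_2* = 0.6506

From the CES first-order condition, (4/3)·(q_2/q_1)^(1.5) = p_1/p_2.
Hence q_2/q_1 = ((3/4)·p_1/p_2)^(1/(1.5)), i.e. raised to the 2/3 power.
With the ratio pinned down, the budget gives q_1* = I/(p_1 + p_2·(q_2/q_1)) and q_2* = (q_2/q_1)·q_1*.
Numerically q_2/q_1 = 0.706266, so q_1* = 25/(14.34 + 18.12·0.706266) = 0.9212 and q_2* = 0.706266·0.9212 = 0.6506.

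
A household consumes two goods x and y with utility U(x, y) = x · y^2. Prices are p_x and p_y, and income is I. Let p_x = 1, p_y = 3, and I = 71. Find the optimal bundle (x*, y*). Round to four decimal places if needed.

x* = 23.6667, y* = 15.7778

Tangency: MRS = (1/2)·y/x = p_x/p_y.
So p_y·y = 2·p_x·x; combined with the budget, a share 1/3 of income goes to x.
Demand: x*(p_x,p_y,I) = 1/3·I/p_x and y* = 2/3·I/p_y.
At p_x=1, p_y=3, I=71: x* = 1/3·71/1 = 23.6667, y* = 15.7778.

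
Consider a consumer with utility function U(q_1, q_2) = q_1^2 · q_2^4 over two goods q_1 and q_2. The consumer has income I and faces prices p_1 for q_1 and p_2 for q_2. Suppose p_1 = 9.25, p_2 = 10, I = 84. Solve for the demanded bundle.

Tangency: MRS = (1/2)·q_2/q_1 = p_1/p_2.
Rearranging, p_2·q_2 = 2·p_1·q_1. Substituting into the budget gives p_1·q_1·(1 + 2) = I.
Demand: q_1*(p_1,p_2,I) = 1/3·I/p_1 and q_2* = 2/3·I/p_2.
At p_1=9.25, p_2=10, I=84: q_1* = 1/3·84/9.25 = 3.027, q_2* = 5.6.

q_1* = 3.027, q_2* = 5.6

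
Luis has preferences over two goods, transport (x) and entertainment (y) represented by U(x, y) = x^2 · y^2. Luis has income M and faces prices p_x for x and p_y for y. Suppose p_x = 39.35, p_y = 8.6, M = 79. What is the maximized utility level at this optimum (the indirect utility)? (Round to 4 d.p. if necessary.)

V = 21.257

The MRS is y/x. Set MRS = p_x/p_y.
So 2·p_y·y = 2·p_x·x; combined with the budget, a share 0.5 of income goes to x.
Demand: x*(p_x,p_y,M) = 0.5·M/p_x and y* = 0.5·M/p_y.
At p_x=39.35, p_y=8.6, M=79: x* = 0.5·79/39.35 = 1.0038, y* = 4.593.
Utility at the optimum: U(1.0038, 4.593) = 21.257.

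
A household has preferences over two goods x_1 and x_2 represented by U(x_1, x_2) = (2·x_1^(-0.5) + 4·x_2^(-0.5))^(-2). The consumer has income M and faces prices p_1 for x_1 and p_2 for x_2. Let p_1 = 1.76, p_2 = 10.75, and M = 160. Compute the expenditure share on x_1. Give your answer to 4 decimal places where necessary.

From the CES first-order condition, (1/2)·(x_2/x_1)^(1.5) = p_1/p_2.
Solve for the ratio: x_2/x_1 = [2·p_1/p_2]^(2/3).
With the ratio pinned down, the budget gives x_1* = M/(p_1 + p_2·(x_2/x_1)) and x_2* = (x_2/x_1)·x_1*.
Numerically x_2/x_1 = 0.475068, so x_1* = 160/(1.76 + 10.75·0.475068) = 23.2999 and x_2* = 0.475068·23.2999 = 11.069.
Expenditure on x_1: 1.76·23.2999 = 41.0078; share = 0.2563.

share on x_1 = 0.2563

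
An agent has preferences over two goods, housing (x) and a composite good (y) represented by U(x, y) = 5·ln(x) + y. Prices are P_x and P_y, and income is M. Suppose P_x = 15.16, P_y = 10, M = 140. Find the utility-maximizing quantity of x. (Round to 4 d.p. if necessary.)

So x*(P_x,P_y) = 5·P_y/P_x, independent of income; and y* = (M − 5·P_y)/P_y.
At the given prices: x* = 5·10/15.16 = 3.2982.

x* = 3.2982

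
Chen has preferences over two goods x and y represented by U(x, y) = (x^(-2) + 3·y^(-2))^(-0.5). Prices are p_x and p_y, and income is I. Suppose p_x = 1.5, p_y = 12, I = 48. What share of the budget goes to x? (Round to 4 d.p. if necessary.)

share on x = 0.1477

Substitute y = (y/x)·x into the budget: x* = I/(p_x + p_y·(y/x)).
Numerically y/x = 0.721125, so x* = 48/(1.5 + 12·0.721125) = 4.7274 and y* = 0.721125·4.7274 = 3.4091.
Expenditure on x: 1.5·4.7274 = 7.0912; share = 0.1477.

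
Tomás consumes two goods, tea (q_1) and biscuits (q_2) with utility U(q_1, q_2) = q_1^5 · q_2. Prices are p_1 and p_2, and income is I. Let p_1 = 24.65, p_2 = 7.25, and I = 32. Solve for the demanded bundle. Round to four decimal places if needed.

q_1* = 1.0818, q_2* = 0.7356

MU_q_1/MU_q_2 = (5·q_2)/(q_1); tangency sets this equal to p_1/p_2.
Rearranging, p_2·q_2 = (1/5)·p_1·q_1. Substituting into the budget gives p_1·q_1·(1 + (1/5)) = I.
Demand: q_1*(p_1,p_2,I) = 5/6·I/p_1 and q_2* = 1/6·I/p_2.
At p_1=24.65, p_2=7.25, I=32: q_1* = 5/6·32/24.65 = 1.0818, q_2* = 0.7356.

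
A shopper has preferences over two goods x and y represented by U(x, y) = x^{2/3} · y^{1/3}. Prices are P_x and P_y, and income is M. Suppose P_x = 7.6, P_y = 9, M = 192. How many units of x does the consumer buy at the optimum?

Tangency: MRS = 2·y/x = P_x/P_y.
Rearranging, P_y·y = (1/2)·P_x·x. Substituting into the budget gives P_x·x·(1 + (1/2)) = M.
Demand: x*(P_x,P_y,M) = 2/3·M/P_x and y* = 1/3·M/P_y.
At P_x=7.6, P_y=9, M=192: x* = 2/3·192/7.6 = 16.8421.

x* = 16.8421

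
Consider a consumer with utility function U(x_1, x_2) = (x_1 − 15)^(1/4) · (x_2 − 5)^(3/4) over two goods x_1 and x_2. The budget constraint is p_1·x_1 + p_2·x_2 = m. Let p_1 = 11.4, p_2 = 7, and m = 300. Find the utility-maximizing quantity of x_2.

MRS = (1/3)·(x_2−5)/(x_1−15). Tangency with p_1/p_2 gives x_2−5 = 3·(p_1/p_2)·(x_1−15).
Substituting into the budget: x_1* = 15 + 0.25·(m − 15·p_1 − 5·p_2)/p_1, and x_2* = 5 + 0.75·(…)/p_2.
Discretionary income = 300 − 15·11.4 − 5·7 = 94; x_2* = 5 + 0.75·94/7 = 15.0714.

x_2* = 15.0714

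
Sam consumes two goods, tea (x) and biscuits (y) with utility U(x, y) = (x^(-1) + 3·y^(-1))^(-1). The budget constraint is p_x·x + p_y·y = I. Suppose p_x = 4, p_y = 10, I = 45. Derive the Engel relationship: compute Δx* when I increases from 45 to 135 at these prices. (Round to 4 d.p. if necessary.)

Δx* = 6.0183

MRS = MU_x/MU_y = (1/3)·(y/x)^(2). Set equal to p_x/p_y.
Solve for the ratio: y/x = [3·p_x/p_y]^(0.5).
With the ratio pinned down, the budget gives x* = I/(p_x + p_y·(y/x)) and y* = (y/x)·x*.
Numerically y/x = 1.095445, so x* = 45/(4 + 10·1.095445) = 3.0091.
At I' = 135: x* = 9.0274. Change: 9.0274 − 3.0091 = 6.0183.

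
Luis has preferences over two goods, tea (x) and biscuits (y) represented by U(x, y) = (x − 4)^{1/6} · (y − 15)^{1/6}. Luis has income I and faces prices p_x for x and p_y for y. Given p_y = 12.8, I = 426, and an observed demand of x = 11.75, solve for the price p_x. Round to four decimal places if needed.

p_x = 12

MRS = (y−15)/(x−4). Tangency with p_x/p_y gives y−15 = (p_x/p_y)·(x−4).
Substituting into the budget: x* = 4 + 0.5·(I − 4·p_x − 15·p_y)/p_x, and y* = 15 + 0.5·(…)/p_y.
Set x* = 11.75 in the demand function and solve for p_x: p_x = 12.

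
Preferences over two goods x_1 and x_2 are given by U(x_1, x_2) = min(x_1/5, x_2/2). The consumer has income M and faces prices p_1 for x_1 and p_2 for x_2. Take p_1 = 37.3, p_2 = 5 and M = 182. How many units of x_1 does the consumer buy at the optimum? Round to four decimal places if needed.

Demand: x_1*(p_1,p_2,M) = 5·M/(5·p_1 + 2·p_2), x_2* = 2·M/(5·p_1 + 2·p_2).
Here 5·37.3 + 2·5 = 196.5, giving x_1* = 4.631.

x_1* = 4.631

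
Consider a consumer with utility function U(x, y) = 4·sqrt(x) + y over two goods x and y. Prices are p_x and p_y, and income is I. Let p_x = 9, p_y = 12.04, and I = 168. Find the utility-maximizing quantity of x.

Set MRS = p_x/p_y: 2·x^(−1/2) = p_x/p_y.
Thus x* = (2·p_y/p_x)² — independent of I — with the rest of income spent on y.
Plugging in: x* = (2·12.04/9)² = 7.1586.

x* = 7.1586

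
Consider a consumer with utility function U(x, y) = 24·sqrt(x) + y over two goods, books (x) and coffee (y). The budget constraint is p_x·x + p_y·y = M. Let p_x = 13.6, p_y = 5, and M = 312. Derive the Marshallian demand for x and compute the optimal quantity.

x* = 19.4637

Utility is quasi-linear in y; the FOC for x is 12/√x = p_x/p_y.
Solve: √x = 12·p_y/p_x, so x*(p_x,p_y) = (12·p_y/p_x)², and y* = (M − p_x·x*)/p_y.
Plugging in: x* = (12·5/13.6)² = 19.4637.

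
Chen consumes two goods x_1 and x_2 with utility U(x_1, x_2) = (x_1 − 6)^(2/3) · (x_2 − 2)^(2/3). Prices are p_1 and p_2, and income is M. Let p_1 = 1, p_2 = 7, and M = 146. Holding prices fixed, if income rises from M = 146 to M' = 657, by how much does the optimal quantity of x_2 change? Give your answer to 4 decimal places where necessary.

MRS = (x_2−2)/(x_1−6). Tangency with p_1/p_2 gives x_2−2 = (p_1/p_2)·(x_1−6).
Substituting into the budget: x_1* = 6 + 0.5·(M − 6·p_1 − 2·p_2)/p_1, and x_2* = 2 + 0.5·(…)/p_2.
Discretionary income = 146 − 6·1 − 2·7 = 126; x_2* = 2 + 0.5·126/7 = 11.
At M' = 657: x_2* = 47.5. Change: 47.5 − 11 = 36.5.

Δx_2* = 36.5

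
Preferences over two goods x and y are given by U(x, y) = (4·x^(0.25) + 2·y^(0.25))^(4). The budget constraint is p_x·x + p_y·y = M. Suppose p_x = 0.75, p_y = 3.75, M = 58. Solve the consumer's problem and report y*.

y* = 2.9134

MRS = MU_x/MU_y = 2·(y/x)^(0.75). Set equal to p_x/p_y.
Solve for the ratio: y/x = [(1/2)·p_x/p_y]^(4/3).
With the ratio pinned down, the budget gives x* = M/(p_x + p_y·(y/x)) and y* = (y/x)·x*.
Numerically y/x = 0.046416, so x* = 58/(0.75 + 3.75·0.046416) = 62.7665 and y* = 0.046416·62.7665 = 2.9134.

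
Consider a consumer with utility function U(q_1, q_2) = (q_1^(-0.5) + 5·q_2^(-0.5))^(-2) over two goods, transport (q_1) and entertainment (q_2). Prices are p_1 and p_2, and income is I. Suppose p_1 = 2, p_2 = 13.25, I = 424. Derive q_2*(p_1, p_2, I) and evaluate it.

q_2* = 27.0706

MRS = MU_q_1/MU_q_2 = (1/5)·(q_2/q_1)^(1.5). Set equal to p_1/p_2.
Solve for the ratio: q_2/q_1 = [5·p_1/p_2]^(2/3).
With the ratio pinned down, the budget gives q_1* = I/(p_1 + p_2·(q_2/q_1)) and q_2* = (q_2/q_1)·q_1*.
Numerically q_2/q_1 = 0.828939, so q_1* = 424/(2 + 13.25·0.828939) = 32.657 and q_2* = 0.828939·32.657 = 27.0706.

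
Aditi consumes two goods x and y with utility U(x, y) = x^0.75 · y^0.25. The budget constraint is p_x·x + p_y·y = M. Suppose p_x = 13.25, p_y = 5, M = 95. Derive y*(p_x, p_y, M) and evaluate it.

MU_x/MU_y = (0.75·y)/(0.25·x); tangency sets this equal to p_x/p_y.
So 0.75·p_y·y = 0.25·p_x·x; combined with the budget, a share 0.75 of income goes to x.
Demand: x*(p_x,p_y,M) = 0.75·M/p_x and y* = 0.25·M/p_y.
At p_x=13.25, p_y=5, M=95: y* = 0.25·95/5 = 4.75.

y* = 4.75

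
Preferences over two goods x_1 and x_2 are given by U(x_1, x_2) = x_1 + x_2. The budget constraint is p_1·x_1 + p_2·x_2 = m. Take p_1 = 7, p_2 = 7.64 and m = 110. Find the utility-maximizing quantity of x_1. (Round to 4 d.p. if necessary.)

Perfect substitutes: compare marginal utility per dollar. 1/p_1 vs 1/p_2 → 0.1429 vs 0.1309.
x_1 gives more utility per dollar, so spend all income on x_1: x_1* = m/p_1, x_2* = 0.
Numerically: x_1* = 15.7143, x_2* = 0.

x_1* = 15.7143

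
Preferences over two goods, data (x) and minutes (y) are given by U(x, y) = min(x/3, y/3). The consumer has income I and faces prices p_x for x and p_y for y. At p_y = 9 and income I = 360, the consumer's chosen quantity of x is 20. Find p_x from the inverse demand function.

With perfect complements, no substitution: consume in ratio x:y = 3:3.
Budget: p_x·x + p_y·x = I, so (3·p_x + 3·p_y)·x = 3·I.
Demand: x*(p_x,p_y,I) = 3·I/(3·p_x + 3·p_y), y* = 3·I/(3·p_x + 3·p_y).
Set x* = 20 in the demand function and solve for p_x: p_x = 9.

p_x = 9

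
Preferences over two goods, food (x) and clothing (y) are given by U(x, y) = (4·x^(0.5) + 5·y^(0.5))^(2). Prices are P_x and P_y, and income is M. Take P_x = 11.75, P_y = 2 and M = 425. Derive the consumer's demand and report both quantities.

x* = 3.5532, y* = 191.6251

Substitute y = (y/x)·x into the budget: x* = M/(P_x + P_y·(y/x)).
Numerically y/x = 53.930664, so x* = 425/(11.75 + 2·53.930664) = 3.5532 and y* = 53.930664·3.5532 = 191.6251.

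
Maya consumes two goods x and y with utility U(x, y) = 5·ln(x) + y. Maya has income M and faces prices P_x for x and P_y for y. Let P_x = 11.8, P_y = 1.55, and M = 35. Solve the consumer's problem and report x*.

Set MRS = P_x/P_y: (5/x)/1 = P_x/P_y.
So x*(P_x,P_y) = 5·P_y/P_x, independent of income; and y* = (M − 5·P_y)/P_y.
At the given prices: x* = 5·1.55/11.8 = 0.6568.

x* = 0.6568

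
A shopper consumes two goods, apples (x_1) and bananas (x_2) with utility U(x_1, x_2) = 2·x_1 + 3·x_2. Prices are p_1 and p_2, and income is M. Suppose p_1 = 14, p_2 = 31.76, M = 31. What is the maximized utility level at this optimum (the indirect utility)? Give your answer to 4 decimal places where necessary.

x_1 gives more utility per dollar, so spend all income on x_1: x_1* = M/p_1, x_2* = 0.
Numerically: x_1* = 2.2143, x_2* = 0.
Utility at the optimum: U(2.2143, 0) = 4.4286.

V = 4.4286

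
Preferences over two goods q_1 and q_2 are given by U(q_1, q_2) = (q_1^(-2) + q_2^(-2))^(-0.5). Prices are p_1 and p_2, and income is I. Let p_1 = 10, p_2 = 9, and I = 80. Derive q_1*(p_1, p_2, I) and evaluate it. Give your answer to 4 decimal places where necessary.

With the ratio pinned down, the budget gives q_1* = I/(p_1 + p_2·(q_2/q_1)) and q_2* = (q_2/q_1)·q_1*.
Numerically q_2/q_1 = 1.035744, so q_1* = 80/(10 + 9·1.035744) = 4.1404.

q_1* = 4.1404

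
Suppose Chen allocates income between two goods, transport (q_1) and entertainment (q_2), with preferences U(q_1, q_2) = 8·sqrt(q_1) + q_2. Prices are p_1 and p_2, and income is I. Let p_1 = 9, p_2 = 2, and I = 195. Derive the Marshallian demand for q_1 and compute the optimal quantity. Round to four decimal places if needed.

MU_q_1 = 4/√q_1, MU_q_2 = 1. Tangency: 4/√q_1 = p_1/p_2.
Thus q_1* = (4·p_2/p_1)² — independent of I — with the rest of income spent on q_2.
Plugging in: q_1* = (4·2/9)² = 0.7901.

q_1* = 0.7901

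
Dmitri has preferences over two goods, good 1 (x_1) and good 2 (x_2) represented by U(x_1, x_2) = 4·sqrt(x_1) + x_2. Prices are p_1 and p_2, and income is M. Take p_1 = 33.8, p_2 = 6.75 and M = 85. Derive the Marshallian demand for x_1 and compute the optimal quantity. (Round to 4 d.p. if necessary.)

Utility is quasi-linear in x_2; the FOC for x_1 is 2/√x_1 = p_1/p_2.
Thus x_1* = (2·p_2/p_1)² — independent of M — with the rest of income spent on x_2.
Plugging in: x_1* = (2·6.75/33.8)² = 0.1595.

x_1* = 0.1595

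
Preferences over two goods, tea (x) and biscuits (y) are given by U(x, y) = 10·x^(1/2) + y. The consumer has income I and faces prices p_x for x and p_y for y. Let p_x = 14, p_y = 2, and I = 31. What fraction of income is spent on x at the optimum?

share on x = 0.2304

Set MRS = p_x/p_y: 5·x^(−1/2) = p_x/p_y.
Solve: √x = 5·p_y/p_x, so x*(p_x,p_y) = (5·p_y/p_x)², and y* = (I − p_x·x*)/p_y.
Plugging in: x* = (5·2/14)² = 0.5102, y* = 11.9286.
Expenditure on x: 14·0.5102 = 7.1429; share = 0.2304.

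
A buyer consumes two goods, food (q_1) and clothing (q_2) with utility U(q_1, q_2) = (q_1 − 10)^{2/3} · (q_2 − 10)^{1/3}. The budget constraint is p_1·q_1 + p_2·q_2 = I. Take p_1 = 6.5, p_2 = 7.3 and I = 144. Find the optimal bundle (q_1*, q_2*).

This is Cobb-Douglas in (q_1−10, q_2−10): tangency gives 2/3·p_2·(q_2−10) = 1/3·p_1·(q_1−10).
After buying the subsistence bundle (10, 10), a share 2/3 of the remaining income goes to q_1: q_1* = 10 + 2/3·(I − 10p_1 − 10p_2)/p_1.
Discretionary income = 144 − 10·6.5 − 10·7.3 = 6; q_1* = 10 + 2/3·6/6.5 = 10.6154; q_2* = 10 + 1/3·6/7.3 = 10.274.

q_1* = 10.6154, q_2* = 10.274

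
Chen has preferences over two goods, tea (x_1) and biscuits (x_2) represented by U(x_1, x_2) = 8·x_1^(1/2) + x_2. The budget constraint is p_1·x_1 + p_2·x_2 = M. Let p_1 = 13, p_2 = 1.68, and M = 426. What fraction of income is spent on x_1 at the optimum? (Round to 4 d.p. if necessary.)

share on x_1 = 0.0082

Set MRS = p_1/p_2: 4·x_1^(−1/2) = p_1/p_2.
Solve: √x_1 = 4·p_2/p_1, so x_1*(p_1,p_2) = (4·p_2/p_1)², and x_2* = (M − p_1·x_1*)/p_2.
Plugging in: x_1* = (4·1.68/13)² = 0.2672, x_2* = 251.5037.
Expenditure on x_1: 13·0.2672 = 3.4737; share = 0.0082.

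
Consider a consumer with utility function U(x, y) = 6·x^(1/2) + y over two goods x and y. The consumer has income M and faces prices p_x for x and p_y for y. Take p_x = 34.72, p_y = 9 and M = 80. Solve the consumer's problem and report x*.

x* = 0.6047

Set MRS = p_x/p_y: 3·x^(−1/2) = p_x/p_y.
Thus x* = (3·p_y/p_x)² — independent of M — with the rest of income spent on y.
Plugging in: x* = (3·9/34.72)² = 0.6047.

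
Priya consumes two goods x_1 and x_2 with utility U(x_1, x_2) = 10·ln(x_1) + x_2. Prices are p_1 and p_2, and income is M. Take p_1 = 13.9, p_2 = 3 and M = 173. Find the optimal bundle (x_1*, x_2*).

MU_x_1 = 10/x_1, MU_x_2 = 1. Tangency: 10/x_1 = p_1/p_2.
So x_1*(p_1,p_2) = 10·p_2/p_1, independent of income; and x_2* = (M − 10·p_2)/p_2.
At the given prices: x_1* = 10·3/13.9 = 2.1583, and x_2* = 47.6667.

x_1* = 2.1583, x_2* = 47.6667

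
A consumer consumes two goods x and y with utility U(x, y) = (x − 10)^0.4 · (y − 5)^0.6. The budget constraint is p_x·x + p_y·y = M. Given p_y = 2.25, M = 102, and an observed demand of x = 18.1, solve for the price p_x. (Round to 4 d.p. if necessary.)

MRS = (2/3)·(y−5)/(x−10). Tangency with p_x/p_y gives y−5 = (3/2)·(p_x/p_y)·(x−10).
After buying the subsistence bundle (10, 5), a share 0.4 of the remaining income goes to x: x* = 10 + 0.4·(M − 10p_x − 5p_y)/p_x.
Set x* = 18.1 in the demand function and solve for p_x: p_x = 3.

p_x = 3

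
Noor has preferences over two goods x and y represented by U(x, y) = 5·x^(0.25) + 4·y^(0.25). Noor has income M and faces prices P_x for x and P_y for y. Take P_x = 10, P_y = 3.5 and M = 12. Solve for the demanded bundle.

x* = 0.5843, y* = 1.7592

MRS = MU_x/MU_y = (5/4)·(y/x)^(0.75). Set equal to P_x/P_y.
Solve for the ratio: y/x = [(4/5)·P_x/P_y]^(4/3).
Substitute y = (y/x)·x into the budget: x* = M/(P_x + P_y·(y/x)).
Numerically y/x = 3.010897, so x* = 12/(10 + 3.5·3.010897) = 0.5843 and y* = 3.010897·0.5843 = 1.7592.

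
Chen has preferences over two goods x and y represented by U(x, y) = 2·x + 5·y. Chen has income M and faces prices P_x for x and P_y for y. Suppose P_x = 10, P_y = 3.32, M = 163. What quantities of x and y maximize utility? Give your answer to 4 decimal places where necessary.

x* = 0, y* = 49.0964

Perfect substitutes: compare marginal utility per dollar. 2/P_x vs 5/P_y → 0.2 vs 1.506.
y gives more utility per dollar, so spend all income on y: y* = M/P_y, x* = 0.
Numerically: x* = 0, y* = 49.0964.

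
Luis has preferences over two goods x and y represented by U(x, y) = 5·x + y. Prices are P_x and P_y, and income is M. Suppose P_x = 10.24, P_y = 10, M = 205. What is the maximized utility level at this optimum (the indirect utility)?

x gives more utility per dollar, so spend all income on x: x* = M/P_x, y* = 0.
Numerically: x* = 20.0195, y* = 0.
Utility at the optimum: U(20.0195, 0) = 100.0977.

V = 100.0977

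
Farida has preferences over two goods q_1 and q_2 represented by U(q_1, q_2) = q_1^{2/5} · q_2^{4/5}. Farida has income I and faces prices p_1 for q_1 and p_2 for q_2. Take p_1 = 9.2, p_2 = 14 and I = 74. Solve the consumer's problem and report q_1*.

q_1* = 2.6812

MU_q_1/MU_q_2 = (0.4·q_2)/(0.8·q_1); tangency sets this equal to p_1/p_2.
So 0.4·p_2·q_2 = 0.8·p_1·q_1; combined with the budget, a share 1/3 of income goes to q_1.
Demand: q_1*(p_1,p_2,I) = 1/3·I/p_1 and q_2* = 2/3·I/p_2.
At p_1=9.2, p_2=14, I=74: q_1* = 1/3·74/9.2 = 2.6812.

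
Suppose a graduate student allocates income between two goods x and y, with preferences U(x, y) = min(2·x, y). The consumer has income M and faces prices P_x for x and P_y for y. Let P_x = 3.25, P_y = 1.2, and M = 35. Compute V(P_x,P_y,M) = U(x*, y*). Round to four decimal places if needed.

With perfect complements, no substitution: consume in ratio x:y = 1:2.
Budget: P_x·x + P_y·2·x = M, so (P_x + 2·P_y)·x = M.
Demand: x*(P_x,P_y,M) = M/(P_x + 2·P_y), y* = 2·M/(P_x + 2·P_y).
Here 3.25 + 2·1.2 = 5.65, giving x* = 6.1947 and y* = 12.3894.
Utility at the optimum: U(6.1947, 12.3894) = 12.3894.

V = 12.3894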